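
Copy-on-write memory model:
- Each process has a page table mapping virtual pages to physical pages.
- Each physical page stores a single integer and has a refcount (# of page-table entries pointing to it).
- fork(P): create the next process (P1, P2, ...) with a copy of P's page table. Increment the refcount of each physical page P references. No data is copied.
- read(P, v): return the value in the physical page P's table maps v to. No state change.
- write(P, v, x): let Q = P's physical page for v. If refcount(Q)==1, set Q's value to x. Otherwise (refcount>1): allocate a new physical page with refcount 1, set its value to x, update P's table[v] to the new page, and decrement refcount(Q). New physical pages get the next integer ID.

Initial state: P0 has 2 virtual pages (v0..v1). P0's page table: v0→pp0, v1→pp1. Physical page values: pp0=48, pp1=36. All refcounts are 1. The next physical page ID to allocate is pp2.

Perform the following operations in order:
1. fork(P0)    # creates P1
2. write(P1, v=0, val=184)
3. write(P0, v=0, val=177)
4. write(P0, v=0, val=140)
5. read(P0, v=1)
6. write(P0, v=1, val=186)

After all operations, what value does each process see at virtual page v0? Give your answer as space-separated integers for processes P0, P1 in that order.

Op 1: fork(P0) -> P1. 2 ppages; refcounts: pp0:2 pp1:2
Op 2: write(P1, v0, 184). refcount(pp0)=2>1 -> COPY to pp2. 3 ppages; refcounts: pp0:1 pp1:2 pp2:1
Op 3: write(P0, v0, 177). refcount(pp0)=1 -> write in place. 3 ppages; refcounts: pp0:1 pp1:2 pp2:1
Op 4: write(P0, v0, 140). refcount(pp0)=1 -> write in place. 3 ppages; refcounts: pp0:1 pp1:2 pp2:1
Op 5: read(P0, v1) -> 36. No state change.
Op 6: write(P0, v1, 186). refcount(pp1)=2>1 -> COPY to pp3. 4 ppages; refcounts: pp0:1 pp1:1 pp2:1 pp3:1
P0: v0 -> pp0 = 140
P1: v0 -> pp2 = 184

Answer: 140 184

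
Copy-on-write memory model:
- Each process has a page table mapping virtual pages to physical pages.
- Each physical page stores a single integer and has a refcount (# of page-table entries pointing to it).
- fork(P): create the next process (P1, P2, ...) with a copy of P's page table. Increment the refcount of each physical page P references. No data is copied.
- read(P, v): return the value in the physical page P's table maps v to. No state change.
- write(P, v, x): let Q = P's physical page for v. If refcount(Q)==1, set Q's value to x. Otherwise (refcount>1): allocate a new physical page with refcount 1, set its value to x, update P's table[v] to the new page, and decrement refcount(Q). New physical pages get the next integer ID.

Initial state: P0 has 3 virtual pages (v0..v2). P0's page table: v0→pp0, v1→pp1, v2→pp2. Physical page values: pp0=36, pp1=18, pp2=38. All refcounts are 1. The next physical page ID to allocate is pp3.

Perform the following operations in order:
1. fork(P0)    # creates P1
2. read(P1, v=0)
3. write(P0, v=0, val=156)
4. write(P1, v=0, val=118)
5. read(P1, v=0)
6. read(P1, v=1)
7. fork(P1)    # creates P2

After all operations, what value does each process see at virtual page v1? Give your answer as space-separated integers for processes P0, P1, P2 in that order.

Answer: 18 18 18

Derivation:
Op 1: fork(P0) -> P1. 3 ppages; refcounts: pp0:2 pp1:2 pp2:2
Op 2: read(P1, v0) -> 36. No state change.
Op 3: write(P0, v0, 156). refcount(pp0)=2>1 -> COPY to pp3. 4 ppages; refcounts: pp0:1 pp1:2 pp2:2 pp3:1
Op 4: write(P1, v0, 118). refcount(pp0)=1 -> write in place. 4 ppages; refcounts: pp0:1 pp1:2 pp2:2 pp3:1
Op 5: read(P1, v0) -> 118. No state change.
Op 6: read(P1, v1) -> 18. No state change.
Op 7: fork(P1) -> P2. 4 ppages; refcounts: pp0:2 pp1:3 pp2:3 pp3:1
P0: v1 -> pp1 = 18
P1: v1 -> pp1 = 18
P2: v1 -> pp1 = 18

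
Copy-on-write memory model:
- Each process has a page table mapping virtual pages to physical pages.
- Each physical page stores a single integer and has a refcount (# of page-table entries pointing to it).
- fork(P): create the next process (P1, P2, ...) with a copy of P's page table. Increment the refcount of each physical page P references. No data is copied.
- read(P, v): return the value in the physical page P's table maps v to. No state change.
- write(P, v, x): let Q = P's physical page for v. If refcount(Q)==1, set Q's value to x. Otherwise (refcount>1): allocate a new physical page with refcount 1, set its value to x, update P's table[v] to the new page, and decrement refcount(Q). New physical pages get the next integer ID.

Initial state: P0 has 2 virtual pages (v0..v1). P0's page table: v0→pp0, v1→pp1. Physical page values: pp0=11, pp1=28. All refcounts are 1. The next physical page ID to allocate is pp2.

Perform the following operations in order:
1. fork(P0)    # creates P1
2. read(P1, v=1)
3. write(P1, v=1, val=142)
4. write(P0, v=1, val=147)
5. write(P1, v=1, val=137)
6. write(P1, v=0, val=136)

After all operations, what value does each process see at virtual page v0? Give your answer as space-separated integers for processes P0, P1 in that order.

Op 1: fork(P0) -> P1. 2 ppages; refcounts: pp0:2 pp1:2
Op 2: read(P1, v1) -> 28. No state change.
Op 3: write(P1, v1, 142). refcount(pp1)=2>1 -> COPY to pp2. 3 ppages; refcounts: pp0:2 pp1:1 pp2:1
Op 4: write(P0, v1, 147). refcount(pp1)=1 -> write in place. 3 ppages; refcounts: pp0:2 pp1:1 pp2:1
Op 5: write(P1, v1, 137). refcount(pp2)=1 -> write in place. 3 ppages; refcounts: pp0:2 pp1:1 pp2:1
Op 6: write(P1, v0, 136). refcount(pp0)=2>1 -> COPY to pp3. 4 ppages; refcounts: pp0:1 pp1:1 pp2:1 pp3:1
P0: v0 -> pp0 = 11
P1: v0 -> pp3 = 136

Answer: 11 136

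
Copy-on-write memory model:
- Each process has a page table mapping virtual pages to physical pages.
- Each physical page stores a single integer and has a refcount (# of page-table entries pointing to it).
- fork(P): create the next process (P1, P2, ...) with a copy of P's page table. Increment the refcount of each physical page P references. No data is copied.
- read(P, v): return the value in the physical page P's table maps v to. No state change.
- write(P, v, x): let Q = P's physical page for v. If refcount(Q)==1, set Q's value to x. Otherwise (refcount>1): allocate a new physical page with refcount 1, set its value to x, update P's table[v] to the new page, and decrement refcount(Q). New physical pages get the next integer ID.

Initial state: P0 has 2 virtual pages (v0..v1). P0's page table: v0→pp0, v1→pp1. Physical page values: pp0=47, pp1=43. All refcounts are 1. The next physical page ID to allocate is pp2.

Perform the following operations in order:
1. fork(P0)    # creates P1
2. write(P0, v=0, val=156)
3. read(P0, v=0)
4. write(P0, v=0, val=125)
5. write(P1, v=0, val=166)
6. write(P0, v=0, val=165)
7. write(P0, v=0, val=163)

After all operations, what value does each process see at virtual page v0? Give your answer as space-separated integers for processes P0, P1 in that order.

Op 1: fork(P0) -> P1. 2 ppages; refcounts: pp0:2 pp1:2
Op 2: write(P0, v0, 156). refcount(pp0)=2>1 -> COPY to pp2. 3 ppages; refcounts: pp0:1 pp1:2 pp2:1
Op 3: read(P0, v0) -> 156. No state change.
Op 4: write(P0, v0, 125). refcount(pp2)=1 -> write in place. 3 ppages; refcounts: pp0:1 pp1:2 pp2:1
Op 5: write(P1, v0, 166). refcount(pp0)=1 -> write in place. 3 ppages; refcounts: pp0:1 pp1:2 pp2:1
Op 6: write(P0, v0, 165). refcount(pp2)=1 -> write in place. 3 ppages; refcounts: pp0:1 pp1:2 pp2:1
Op 7: write(P0, v0, 163). refcount(pp2)=1 -> write in place. 3 ppages; refcounts: pp0:1 pp1:2 pp2:1
P0: v0 -> pp2 = 163
P1: v0 -> pp0 = 166

Answer: 163 166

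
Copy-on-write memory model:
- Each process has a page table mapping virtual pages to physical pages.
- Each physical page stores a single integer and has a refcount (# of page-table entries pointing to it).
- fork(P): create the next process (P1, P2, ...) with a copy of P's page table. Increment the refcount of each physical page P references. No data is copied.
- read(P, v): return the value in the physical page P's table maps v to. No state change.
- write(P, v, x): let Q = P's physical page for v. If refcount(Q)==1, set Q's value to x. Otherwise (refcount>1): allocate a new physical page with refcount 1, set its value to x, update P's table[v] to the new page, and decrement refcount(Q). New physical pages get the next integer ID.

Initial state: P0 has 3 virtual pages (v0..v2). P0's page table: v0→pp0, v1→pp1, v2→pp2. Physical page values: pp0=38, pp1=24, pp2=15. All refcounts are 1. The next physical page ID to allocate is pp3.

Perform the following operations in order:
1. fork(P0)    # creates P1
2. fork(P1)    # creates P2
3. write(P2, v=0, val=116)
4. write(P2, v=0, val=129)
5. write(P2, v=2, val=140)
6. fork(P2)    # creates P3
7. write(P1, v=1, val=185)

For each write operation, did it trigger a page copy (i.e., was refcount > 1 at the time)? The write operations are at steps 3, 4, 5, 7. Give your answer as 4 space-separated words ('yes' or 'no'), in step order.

Op 1: fork(P0) -> P1. 3 ppages; refcounts: pp0:2 pp1:2 pp2:2
Op 2: fork(P1) -> P2. 3 ppages; refcounts: pp0:3 pp1:3 pp2:3
Op 3: write(P2, v0, 116). refcount(pp0)=3>1 -> COPY to pp3. 4 ppages; refcounts: pp0:2 pp1:3 pp2:3 pp3:1
Op 4: write(P2, v0, 129). refcount(pp3)=1 -> write in place. 4 ppages; refcounts: pp0:2 pp1:3 pp2:3 pp3:1
Op 5: write(P2, v2, 140). refcount(pp2)=3>1 -> COPY to pp4. 5 ppages; refcounts: pp0:2 pp1:3 pp2:2 pp3:1 pp4:1
Op 6: fork(P2) -> P3. 5 ppages; refcounts: pp0:2 pp1:4 pp2:2 pp3:2 pp4:2
Op 7: write(P1, v1, 185). refcount(pp1)=4>1 -> COPY to pp5. 6 ppages; refcounts: pp0:2 pp1:3 pp2:2 pp3:2 pp4:2 pp5:1

yes no yes yes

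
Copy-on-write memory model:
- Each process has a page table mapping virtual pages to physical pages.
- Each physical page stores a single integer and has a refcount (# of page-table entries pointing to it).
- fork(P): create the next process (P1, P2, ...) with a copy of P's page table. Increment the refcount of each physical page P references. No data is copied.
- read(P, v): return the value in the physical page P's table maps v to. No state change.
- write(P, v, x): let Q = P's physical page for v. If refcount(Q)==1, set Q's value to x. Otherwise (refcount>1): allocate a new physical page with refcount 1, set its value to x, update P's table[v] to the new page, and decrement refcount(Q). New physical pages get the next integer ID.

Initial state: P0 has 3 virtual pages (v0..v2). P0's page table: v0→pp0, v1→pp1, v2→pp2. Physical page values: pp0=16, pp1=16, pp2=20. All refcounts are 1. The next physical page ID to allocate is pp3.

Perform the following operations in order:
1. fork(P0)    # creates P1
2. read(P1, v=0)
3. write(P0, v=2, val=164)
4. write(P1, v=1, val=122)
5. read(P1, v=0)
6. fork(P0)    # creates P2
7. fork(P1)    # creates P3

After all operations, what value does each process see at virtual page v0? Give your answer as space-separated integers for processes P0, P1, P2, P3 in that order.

Op 1: fork(P0) -> P1. 3 ppages; refcounts: pp0:2 pp1:2 pp2:2
Op 2: read(P1, v0) -> 16. No state change.
Op 3: write(P0, v2, 164). refcount(pp2)=2>1 -> COPY to pp3. 4 ppages; refcounts: pp0:2 pp1:2 pp2:1 pp3:1
Op 4: write(P1, v1, 122). refcount(pp1)=2>1 -> COPY to pp4. 5 ppages; refcounts: pp0:2 pp1:1 pp2:1 pp3:1 pp4:1
Op 5: read(P1, v0) -> 16. No state change.
Op 6: fork(P0) -> P2. 5 ppages; refcounts: pp0:3 pp1:2 pp2:1 pp3:2 pp4:1
Op 7: fork(P1) -> P3. 5 ppages; refcounts: pp0:4 pp1:2 pp2:2 pp3:2 pp4:2
P0: v0 -> pp0 = 16
P1: v0 -> pp0 = 16
P2: v0 -> pp0 = 16
P3: v0 -> pp0 = 16

Answer: 16 16 16 16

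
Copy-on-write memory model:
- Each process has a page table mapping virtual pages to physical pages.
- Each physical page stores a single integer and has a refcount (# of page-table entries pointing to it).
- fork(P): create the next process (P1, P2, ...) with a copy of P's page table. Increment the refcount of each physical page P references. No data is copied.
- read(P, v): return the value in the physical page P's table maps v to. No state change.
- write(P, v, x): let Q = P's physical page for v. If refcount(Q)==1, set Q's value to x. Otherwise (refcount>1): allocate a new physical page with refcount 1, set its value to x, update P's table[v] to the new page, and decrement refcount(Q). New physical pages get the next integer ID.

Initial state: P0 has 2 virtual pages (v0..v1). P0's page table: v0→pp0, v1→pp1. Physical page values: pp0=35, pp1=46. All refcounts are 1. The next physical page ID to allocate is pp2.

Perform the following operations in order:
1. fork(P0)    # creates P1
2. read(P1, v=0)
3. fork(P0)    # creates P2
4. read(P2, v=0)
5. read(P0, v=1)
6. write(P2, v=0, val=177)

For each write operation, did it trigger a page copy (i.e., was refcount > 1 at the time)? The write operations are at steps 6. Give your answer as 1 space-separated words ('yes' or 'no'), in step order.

Op 1: fork(P0) -> P1. 2 ppages; refcounts: pp0:2 pp1:2
Op 2: read(P1, v0) -> 35. No state change.
Op 3: fork(P0) -> P2. 2 ppages; refcounts: pp0:3 pp1:3
Op 4: read(P2, v0) -> 35. No state change.
Op 5: read(P0, v1) -> 46. No state change.
Op 6: write(P2, v0, 177). refcount(pp0)=3>1 -> COPY to pp2. 3 ppages; refcounts: pp0:2 pp1:3 pp2:1

yes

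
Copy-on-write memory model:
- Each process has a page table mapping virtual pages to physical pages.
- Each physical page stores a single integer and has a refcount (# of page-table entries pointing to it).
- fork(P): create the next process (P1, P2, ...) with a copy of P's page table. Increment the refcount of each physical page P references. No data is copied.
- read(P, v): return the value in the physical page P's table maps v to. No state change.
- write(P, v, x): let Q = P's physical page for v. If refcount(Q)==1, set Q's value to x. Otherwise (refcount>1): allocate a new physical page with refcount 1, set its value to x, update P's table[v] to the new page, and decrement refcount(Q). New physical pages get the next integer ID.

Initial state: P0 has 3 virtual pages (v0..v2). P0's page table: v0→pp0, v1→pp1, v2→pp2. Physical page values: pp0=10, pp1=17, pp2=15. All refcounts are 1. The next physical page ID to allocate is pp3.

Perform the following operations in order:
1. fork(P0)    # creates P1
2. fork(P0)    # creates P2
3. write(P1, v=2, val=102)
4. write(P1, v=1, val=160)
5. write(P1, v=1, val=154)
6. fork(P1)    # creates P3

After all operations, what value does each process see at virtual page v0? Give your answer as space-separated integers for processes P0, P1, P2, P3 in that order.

Answer: 10 10 10 10

Derivation:
Op 1: fork(P0) -> P1. 3 ppages; refcounts: pp0:2 pp1:2 pp2:2
Op 2: fork(P0) -> P2. 3 ppages; refcounts: pp0:3 pp1:3 pp2:3
Op 3: write(P1, v2, 102). refcount(pp2)=3>1 -> COPY to pp3. 4 ppages; refcounts: pp0:3 pp1:3 pp2:2 pp3:1
Op 4: write(P1, v1, 160). refcount(pp1)=3>1 -> COPY to pp4. 5 ppages; refcounts: pp0:3 pp1:2 pp2:2 pp3:1 pp4:1
Op 5: write(P1, v1, 154). refcount(pp4)=1 -> write in place. 5 ppages; refcounts: pp0:3 pp1:2 pp2:2 pp3:1 pp4:1
Op 6: fork(P1) -> P3. 5 ppages; refcounts: pp0:4 pp1:2 pp2:2 pp3:2 pp4:2
P0: v0 -> pp0 = 10
P1: v0 -> pp0 = 10
P2: v0 -> pp0 = 10
P3: v0 -> pp0 = 10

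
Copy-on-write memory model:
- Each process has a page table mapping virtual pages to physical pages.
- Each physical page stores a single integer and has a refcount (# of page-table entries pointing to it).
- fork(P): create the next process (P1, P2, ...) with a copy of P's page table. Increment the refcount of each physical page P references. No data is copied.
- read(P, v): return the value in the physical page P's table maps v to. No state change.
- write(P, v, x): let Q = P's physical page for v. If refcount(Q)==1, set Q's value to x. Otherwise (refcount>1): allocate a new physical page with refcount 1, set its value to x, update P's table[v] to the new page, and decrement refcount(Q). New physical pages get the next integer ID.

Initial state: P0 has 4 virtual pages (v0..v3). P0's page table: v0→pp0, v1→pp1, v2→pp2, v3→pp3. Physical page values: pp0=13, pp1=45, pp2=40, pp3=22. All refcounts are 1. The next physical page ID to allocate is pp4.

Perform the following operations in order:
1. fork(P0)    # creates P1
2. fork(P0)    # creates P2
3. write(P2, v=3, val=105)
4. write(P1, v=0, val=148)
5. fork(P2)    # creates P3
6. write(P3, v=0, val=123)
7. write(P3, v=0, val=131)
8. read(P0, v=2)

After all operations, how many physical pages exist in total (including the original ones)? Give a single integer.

Op 1: fork(P0) -> P1. 4 ppages; refcounts: pp0:2 pp1:2 pp2:2 pp3:2
Op 2: fork(P0) -> P2. 4 ppages; refcounts: pp0:3 pp1:3 pp2:3 pp3:3
Op 3: write(P2, v3, 105). refcount(pp3)=3>1 -> COPY to pp4. 5 ppages; refcounts: pp0:3 pp1:3 pp2:3 pp3:2 pp4:1
Op 4: write(P1, v0, 148). refcount(pp0)=3>1 -> COPY to pp5. 6 ppages; refcounts: pp0:2 pp1:3 pp2:3 pp3:2 pp4:1 pp5:1
Op 5: fork(P2) -> P3. 6 ppages; refcounts: pp0:3 pp1:4 pp2:4 pp3:2 pp4:2 pp5:1
Op 6: write(P3, v0, 123). refcount(pp0)=3>1 -> COPY to pp6. 7 ppages; refcounts: pp0:2 pp1:4 pp2:4 pp3:2 pp4:2 pp5:1 pp6:1
Op 7: write(P3, v0, 131). refcount(pp6)=1 -> write in place. 7 ppages; refcounts: pp0:2 pp1:4 pp2:4 pp3:2 pp4:2 pp5:1 pp6:1
Op 8: read(P0, v2) -> 40. No state change.

Answer: 7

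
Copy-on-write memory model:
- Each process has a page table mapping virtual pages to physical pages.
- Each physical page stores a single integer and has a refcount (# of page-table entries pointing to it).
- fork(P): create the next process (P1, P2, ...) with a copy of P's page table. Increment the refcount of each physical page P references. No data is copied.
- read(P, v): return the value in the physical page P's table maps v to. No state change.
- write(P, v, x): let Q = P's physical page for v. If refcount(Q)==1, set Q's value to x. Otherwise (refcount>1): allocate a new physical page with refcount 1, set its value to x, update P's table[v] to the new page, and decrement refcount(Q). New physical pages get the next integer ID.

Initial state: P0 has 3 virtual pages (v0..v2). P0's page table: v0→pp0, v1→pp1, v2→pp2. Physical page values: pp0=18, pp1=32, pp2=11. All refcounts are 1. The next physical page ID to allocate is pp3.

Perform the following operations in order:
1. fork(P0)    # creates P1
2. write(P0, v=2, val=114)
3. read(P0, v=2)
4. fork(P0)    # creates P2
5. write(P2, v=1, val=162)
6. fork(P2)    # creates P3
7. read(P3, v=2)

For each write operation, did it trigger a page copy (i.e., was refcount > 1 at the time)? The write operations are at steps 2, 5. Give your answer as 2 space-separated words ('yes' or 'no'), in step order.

Op 1: fork(P0) -> P1. 3 ppages; refcounts: pp0:2 pp1:2 pp2:2
Op 2: write(P0, v2, 114). refcount(pp2)=2>1 -> COPY to pp3. 4 ppages; refcounts: pp0:2 pp1:2 pp2:1 pp3:1
Op 3: read(P0, v2) -> 114. No state change.
Op 4: fork(P0) -> P2. 4 ppages; refcounts: pp0:3 pp1:3 pp2:1 pp3:2
Op 5: write(P2, v1, 162). refcount(pp1)=3>1 -> COPY to pp4. 5 ppages; refcounts: pp0:3 pp1:2 pp2:1 pp3:2 pp4:1
Op 6: fork(P2) -> P3. 5 ppages; refcounts: pp0:4 pp1:2 pp2:1 pp3:3 pp4:2
Op 7: read(P3, v2) -> 114. No state change.

yes yes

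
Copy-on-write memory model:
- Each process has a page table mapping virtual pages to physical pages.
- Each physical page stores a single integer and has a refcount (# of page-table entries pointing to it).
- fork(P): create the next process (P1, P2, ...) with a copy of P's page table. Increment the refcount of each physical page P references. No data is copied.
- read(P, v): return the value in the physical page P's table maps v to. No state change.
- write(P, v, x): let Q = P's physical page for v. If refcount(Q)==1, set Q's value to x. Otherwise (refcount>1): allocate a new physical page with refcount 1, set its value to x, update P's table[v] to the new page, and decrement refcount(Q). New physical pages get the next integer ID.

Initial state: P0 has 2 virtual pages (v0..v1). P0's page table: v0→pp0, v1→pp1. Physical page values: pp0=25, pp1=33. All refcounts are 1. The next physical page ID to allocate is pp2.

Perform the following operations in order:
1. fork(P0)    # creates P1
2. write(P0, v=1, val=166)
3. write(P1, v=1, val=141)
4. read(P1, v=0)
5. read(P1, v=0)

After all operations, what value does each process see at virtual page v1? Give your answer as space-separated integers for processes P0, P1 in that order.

Answer: 166 141

Derivation:
Op 1: fork(P0) -> P1. 2 ppages; refcounts: pp0:2 pp1:2
Op 2: write(P0, v1, 166). refcount(pp1)=2>1 -> COPY to pp2. 3 ppages; refcounts: pp0:2 pp1:1 pp2:1
Op 3: write(P1, v1, 141). refcount(pp1)=1 -> write in place. 3 ppages; refcounts: pp0:2 pp1:1 pp2:1
Op 4: read(P1, v0) -> 25. No state change.
Op 5: read(P1, v0) -> 25. No state change.
P0: v1 -> pp2 = 166
P1: v1 -> pp1 = 141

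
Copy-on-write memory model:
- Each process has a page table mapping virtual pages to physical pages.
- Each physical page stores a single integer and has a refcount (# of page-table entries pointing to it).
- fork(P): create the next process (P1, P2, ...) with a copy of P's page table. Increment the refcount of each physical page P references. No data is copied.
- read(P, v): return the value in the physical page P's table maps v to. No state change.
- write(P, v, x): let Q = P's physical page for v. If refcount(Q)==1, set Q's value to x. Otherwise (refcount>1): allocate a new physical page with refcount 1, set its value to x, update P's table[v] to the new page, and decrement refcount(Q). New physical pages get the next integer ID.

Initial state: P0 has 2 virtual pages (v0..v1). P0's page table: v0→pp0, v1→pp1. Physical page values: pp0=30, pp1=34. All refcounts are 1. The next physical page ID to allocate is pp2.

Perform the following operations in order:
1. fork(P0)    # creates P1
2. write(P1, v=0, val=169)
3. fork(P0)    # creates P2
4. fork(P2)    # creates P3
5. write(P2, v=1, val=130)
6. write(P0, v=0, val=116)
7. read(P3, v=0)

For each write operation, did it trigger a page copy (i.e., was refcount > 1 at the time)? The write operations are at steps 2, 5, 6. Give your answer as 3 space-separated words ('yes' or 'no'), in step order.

Op 1: fork(P0) -> P1. 2 ppages; refcounts: pp0:2 pp1:2
Op 2: write(P1, v0, 169). refcount(pp0)=2>1 -> COPY to pp2. 3 ppages; refcounts: pp0:1 pp1:2 pp2:1
Op 3: fork(P0) -> P2. 3 ppages; refcounts: pp0:2 pp1:3 pp2:1
Op 4: fork(P2) -> P3. 3 ppages; refcounts: pp0:3 pp1:4 pp2:1
Op 5: write(P2, v1, 130). refcount(pp1)=4>1 -> COPY to pp3. 4 ppages; refcounts: pp0:3 pp1:3 pp2:1 pp3:1
Op 6: write(P0, v0, 116). refcount(pp0)=3>1 -> COPY to pp4. 5 ppages; refcounts: pp0:2 pp1:3 pp2:1 pp3:1 pp4:1
Op 7: read(P3, v0) -> 30. No state change.

yes yes yes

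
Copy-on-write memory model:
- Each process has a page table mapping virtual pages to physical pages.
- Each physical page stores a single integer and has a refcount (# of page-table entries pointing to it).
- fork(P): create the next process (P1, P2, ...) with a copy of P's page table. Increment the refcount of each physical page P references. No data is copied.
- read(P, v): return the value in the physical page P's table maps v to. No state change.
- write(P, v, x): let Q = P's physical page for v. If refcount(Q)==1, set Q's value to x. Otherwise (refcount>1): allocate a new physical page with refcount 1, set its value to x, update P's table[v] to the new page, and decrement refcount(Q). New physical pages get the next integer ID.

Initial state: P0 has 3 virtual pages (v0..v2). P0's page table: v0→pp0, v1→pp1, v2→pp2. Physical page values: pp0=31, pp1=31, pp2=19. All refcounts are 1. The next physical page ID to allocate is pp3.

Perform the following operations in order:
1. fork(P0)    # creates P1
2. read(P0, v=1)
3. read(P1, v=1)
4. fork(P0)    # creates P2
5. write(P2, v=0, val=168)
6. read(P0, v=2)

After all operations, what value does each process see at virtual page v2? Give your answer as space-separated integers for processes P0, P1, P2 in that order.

Answer: 19 19 19

Derivation:
Op 1: fork(P0) -> P1. 3 ppages; refcounts: pp0:2 pp1:2 pp2:2
Op 2: read(P0, v1) -> 31. No state change.
Op 3: read(P1, v1) -> 31. No state change.
Op 4: fork(P0) -> P2. 3 ppages; refcounts: pp0:3 pp1:3 pp2:3
Op 5: write(P2, v0, 168). refcount(pp0)=3>1 -> COPY to pp3. 4 ppages; refcounts: pp0:2 pp1:3 pp2:3 pp3:1
Op 6: read(P0, v2) -> 19. No state change.
P0: v2 -> pp2 = 19
P1: v2 -> pp2 = 19
P2: v2 -> pp2 = 19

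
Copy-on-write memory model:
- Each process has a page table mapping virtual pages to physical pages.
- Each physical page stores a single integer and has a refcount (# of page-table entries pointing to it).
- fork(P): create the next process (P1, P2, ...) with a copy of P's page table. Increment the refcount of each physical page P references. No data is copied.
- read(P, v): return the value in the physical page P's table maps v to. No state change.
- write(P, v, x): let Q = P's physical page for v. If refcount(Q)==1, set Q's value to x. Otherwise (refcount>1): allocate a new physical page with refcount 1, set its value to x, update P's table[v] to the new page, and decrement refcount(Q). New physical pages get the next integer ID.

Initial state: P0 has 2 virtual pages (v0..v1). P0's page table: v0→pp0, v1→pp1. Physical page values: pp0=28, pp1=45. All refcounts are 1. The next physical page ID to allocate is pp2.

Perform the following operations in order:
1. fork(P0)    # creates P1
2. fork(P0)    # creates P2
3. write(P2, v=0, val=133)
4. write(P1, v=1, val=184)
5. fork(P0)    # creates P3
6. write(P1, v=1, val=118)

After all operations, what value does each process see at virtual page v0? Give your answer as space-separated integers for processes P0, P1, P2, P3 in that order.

Answer: 28 28 133 28

Derivation:
Op 1: fork(P0) -> P1. 2 ppages; refcounts: pp0:2 pp1:2
Op 2: fork(P0) -> P2. 2 ppages; refcounts: pp0:3 pp1:3
Op 3: write(P2, v0, 133). refcount(pp0)=3>1 -> COPY to pp2. 3 ppages; refcounts: pp0:2 pp1:3 pp2:1
Op 4: write(P1, v1, 184). refcount(pp1)=3>1 -> COPY to pp3. 4 ppages; refcounts: pp0:2 pp1:2 pp2:1 pp3:1
Op 5: fork(P0) -> P3. 4 ppages; refcounts: pp0:3 pp1:3 pp2:1 pp3:1
Op 6: write(P1, v1, 118). refcount(pp3)=1 -> write in place. 4 ppages; refcounts: pp0:3 pp1:3 pp2:1 pp3:1
P0: v0 -> pp0 = 28
P1: v0 -> pp0 = 28
P2: v0 -> pp2 = 133
P3: v0 -> pp0 = 28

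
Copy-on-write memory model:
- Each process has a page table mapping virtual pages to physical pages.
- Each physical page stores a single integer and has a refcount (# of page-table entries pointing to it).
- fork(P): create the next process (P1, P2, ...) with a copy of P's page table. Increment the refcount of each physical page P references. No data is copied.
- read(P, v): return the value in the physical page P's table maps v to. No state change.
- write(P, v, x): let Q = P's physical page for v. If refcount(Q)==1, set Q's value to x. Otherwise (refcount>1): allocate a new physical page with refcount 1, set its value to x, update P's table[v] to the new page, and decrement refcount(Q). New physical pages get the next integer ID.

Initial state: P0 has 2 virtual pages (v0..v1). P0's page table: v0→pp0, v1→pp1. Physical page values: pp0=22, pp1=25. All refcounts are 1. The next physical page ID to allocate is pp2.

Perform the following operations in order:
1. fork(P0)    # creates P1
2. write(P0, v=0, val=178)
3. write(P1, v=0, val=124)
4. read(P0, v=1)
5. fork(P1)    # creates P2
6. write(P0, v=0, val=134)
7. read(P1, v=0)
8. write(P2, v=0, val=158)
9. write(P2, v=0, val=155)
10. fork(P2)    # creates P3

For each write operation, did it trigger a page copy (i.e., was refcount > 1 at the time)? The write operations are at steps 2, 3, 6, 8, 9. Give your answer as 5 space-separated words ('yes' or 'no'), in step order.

Op 1: fork(P0) -> P1. 2 ppages; refcounts: pp0:2 pp1:2
Op 2: write(P0, v0, 178). refcount(pp0)=2>1 -> COPY to pp2. 3 ppages; refcounts: pp0:1 pp1:2 pp2:1
Op 3: write(P1, v0, 124). refcount(pp0)=1 -> write in place. 3 ppages; refcounts: pp0:1 pp1:2 pp2:1
Op 4: read(P0, v1) -> 25. No state change.
Op 5: fork(P1) -> P2. 3 ppages; refcounts: pp0:2 pp1:3 pp2:1
Op 6: write(P0, v0, 134). refcount(pp2)=1 -> write in place. 3 ppages; refcounts: pp0:2 pp1:3 pp2:1
Op 7: read(P1, v0) -> 124. No state change.
Op 8: write(P2, v0, 158). refcount(pp0)=2>1 -> COPY to pp3. 4 ppages; refcounts: pp0:1 pp1:3 pp2:1 pp3:1
Op 9: write(P2, v0, 155). refcount(pp3)=1 -> write in place. 4 ppages; refcounts: pp0:1 pp1:3 pp2:1 pp3:1
Op 10: fork(P2) -> P3. 4 ppages; refcounts: pp0:1 pp1:4 pp2:1 pp3:2

yes no no yes no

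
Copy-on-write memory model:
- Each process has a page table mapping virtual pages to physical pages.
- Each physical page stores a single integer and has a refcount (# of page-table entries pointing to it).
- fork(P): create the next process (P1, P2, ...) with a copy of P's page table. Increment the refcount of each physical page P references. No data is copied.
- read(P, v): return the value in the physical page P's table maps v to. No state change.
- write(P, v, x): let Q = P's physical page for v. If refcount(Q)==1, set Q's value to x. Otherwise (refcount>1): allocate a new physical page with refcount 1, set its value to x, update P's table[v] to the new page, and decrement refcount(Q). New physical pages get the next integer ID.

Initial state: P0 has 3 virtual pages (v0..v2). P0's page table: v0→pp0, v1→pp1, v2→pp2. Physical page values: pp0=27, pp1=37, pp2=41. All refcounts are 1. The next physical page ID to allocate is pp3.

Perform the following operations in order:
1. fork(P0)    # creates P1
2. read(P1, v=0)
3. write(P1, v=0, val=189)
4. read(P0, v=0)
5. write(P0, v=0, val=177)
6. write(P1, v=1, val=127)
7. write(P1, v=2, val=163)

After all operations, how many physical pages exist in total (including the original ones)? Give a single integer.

Op 1: fork(P0) -> P1. 3 ppages; refcounts: pp0:2 pp1:2 pp2:2
Op 2: read(P1, v0) -> 27. No state change.
Op 3: write(P1, v0, 189). refcount(pp0)=2>1 -> COPY to pp3. 4 ppages; refcounts: pp0:1 pp1:2 pp2:2 pp3:1
Op 4: read(P0, v0) -> 27. No state change.
Op 5: write(P0, v0, 177). refcount(pp0)=1 -> write in place. 4 ppages; refcounts: pp0:1 pp1:2 pp2:2 pp3:1
Op 6: write(P1, v1, 127). refcount(pp1)=2>1 -> COPY to pp4. 5 ppages; refcounts: pp0:1 pp1:1 pp2:2 pp3:1 pp4:1
Op 7: write(P1, v2, 163). refcount(pp2)=2>1 -> COPY to pp5. 6 ppages; refcounts: pp0:1 pp1:1 pp2:1 pp3:1 pp4:1 pp5:1

Answer: 6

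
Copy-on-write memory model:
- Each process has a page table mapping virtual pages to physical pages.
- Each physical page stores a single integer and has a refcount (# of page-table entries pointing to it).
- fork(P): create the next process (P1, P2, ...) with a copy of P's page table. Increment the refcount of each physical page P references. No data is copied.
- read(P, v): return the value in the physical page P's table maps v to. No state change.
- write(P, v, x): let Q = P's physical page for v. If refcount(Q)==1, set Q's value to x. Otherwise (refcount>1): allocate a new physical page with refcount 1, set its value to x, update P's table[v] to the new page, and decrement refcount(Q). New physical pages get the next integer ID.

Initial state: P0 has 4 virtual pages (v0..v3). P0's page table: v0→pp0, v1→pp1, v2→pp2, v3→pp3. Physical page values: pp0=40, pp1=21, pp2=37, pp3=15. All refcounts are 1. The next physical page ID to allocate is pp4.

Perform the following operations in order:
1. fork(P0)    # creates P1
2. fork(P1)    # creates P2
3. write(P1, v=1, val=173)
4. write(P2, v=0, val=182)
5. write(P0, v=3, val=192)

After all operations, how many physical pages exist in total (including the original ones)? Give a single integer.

Op 1: fork(P0) -> P1. 4 ppages; refcounts: pp0:2 pp1:2 pp2:2 pp3:2
Op 2: fork(P1) -> P2. 4 ppages; refcounts: pp0:3 pp1:3 pp2:3 pp3:3
Op 3: write(P1, v1, 173). refcount(pp1)=3>1 -> COPY to pp4. 5 ppages; refcounts: pp0:3 pp1:2 pp2:3 pp3:3 pp4:1
Op 4: write(P2, v0, 182). refcount(pp0)=3>1 -> COPY to pp5. 6 ppages; refcounts: pp0:2 pp1:2 pp2:3 pp3:3 pp4:1 pp5:1
Op 5: write(P0, v3, 192). refcount(pp3)=3>1 -> COPY to pp6. 7 ppages; refcounts: pp0:2 pp1:2 pp2:3 pp3:2 pp4:1 pp5:1 pp6:1

Answer: 7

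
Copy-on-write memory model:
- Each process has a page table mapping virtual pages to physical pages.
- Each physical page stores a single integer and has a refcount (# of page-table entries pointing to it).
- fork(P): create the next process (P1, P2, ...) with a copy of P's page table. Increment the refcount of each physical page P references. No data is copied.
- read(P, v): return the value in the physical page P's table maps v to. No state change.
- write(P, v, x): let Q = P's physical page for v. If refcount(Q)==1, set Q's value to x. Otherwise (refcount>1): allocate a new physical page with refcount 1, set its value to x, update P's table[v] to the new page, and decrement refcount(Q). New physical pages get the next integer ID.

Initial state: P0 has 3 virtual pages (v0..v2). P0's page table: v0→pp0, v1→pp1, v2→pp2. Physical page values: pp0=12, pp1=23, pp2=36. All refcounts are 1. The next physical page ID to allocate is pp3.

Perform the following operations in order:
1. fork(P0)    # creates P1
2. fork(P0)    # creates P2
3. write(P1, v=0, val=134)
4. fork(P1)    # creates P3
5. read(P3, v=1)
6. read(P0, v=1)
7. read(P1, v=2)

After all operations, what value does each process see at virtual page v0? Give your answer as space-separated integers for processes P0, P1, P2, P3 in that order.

Op 1: fork(P0) -> P1. 3 ppages; refcounts: pp0:2 pp1:2 pp2:2
Op 2: fork(P0) -> P2. 3 ppages; refcounts: pp0:3 pp1:3 pp2:3
Op 3: write(P1, v0, 134). refcount(pp0)=3>1 -> COPY to pp3. 4 ppages; refcounts: pp0:2 pp1:3 pp2:3 pp3:1
Op 4: fork(P1) -> P3. 4 ppages; refcounts: pp0:2 pp1:4 pp2:4 pp3:2
Op 5: read(P3, v1) -> 23. No state change.
Op 6: read(P0, v1) -> 23. No state change.
Op 7: read(P1, v2) -> 36. No state change.
P0: v0 -> pp0 = 12
P1: v0 -> pp3 = 134
P2: v0 -> pp0 = 12
P3: v0 -> pp3 = 134

Answer: 12 134 12 134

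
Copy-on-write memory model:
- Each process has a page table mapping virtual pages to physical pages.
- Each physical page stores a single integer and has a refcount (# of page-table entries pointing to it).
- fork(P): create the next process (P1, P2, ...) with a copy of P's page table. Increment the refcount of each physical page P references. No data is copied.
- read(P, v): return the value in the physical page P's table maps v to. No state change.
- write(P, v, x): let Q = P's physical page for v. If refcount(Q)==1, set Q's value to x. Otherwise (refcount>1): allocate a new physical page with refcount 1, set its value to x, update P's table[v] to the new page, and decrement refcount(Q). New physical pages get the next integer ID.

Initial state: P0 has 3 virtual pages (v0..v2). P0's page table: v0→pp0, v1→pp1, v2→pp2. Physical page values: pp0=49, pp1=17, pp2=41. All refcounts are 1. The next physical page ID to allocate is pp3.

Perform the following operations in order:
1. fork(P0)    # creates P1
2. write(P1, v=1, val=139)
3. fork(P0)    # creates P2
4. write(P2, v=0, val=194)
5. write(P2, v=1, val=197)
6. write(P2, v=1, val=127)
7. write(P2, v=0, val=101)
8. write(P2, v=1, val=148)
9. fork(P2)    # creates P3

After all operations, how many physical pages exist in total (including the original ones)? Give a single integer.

Op 1: fork(P0) -> P1. 3 ppages; refcounts: pp0:2 pp1:2 pp2:2
Op 2: write(P1, v1, 139). refcount(pp1)=2>1 -> COPY to pp3. 4 ppages; refcounts: pp0:2 pp1:1 pp2:2 pp3:1
Op 3: fork(P0) -> P2. 4 ppages; refcounts: pp0:3 pp1:2 pp2:3 pp3:1
Op 4: write(P2, v0, 194). refcount(pp0)=3>1 -> COPY to pp4. 5 ppages; refcounts: pp0:2 pp1:2 pp2:3 pp3:1 pp4:1
Op 5: write(P2, v1, 197). refcount(pp1)=2>1 -> COPY to pp5. 6 ppages; refcounts: pp0:2 pp1:1 pp2:3 pp3:1 pp4:1 pp5:1
Op 6: write(P2, v1, 127). refcount(pp5)=1 -> write in place. 6 ppages; refcounts: pp0:2 pp1:1 pp2:3 pp3:1 pp4:1 pp5:1
Op 7: write(P2, v0, 101). refcount(pp4)=1 -> write in place. 6 ppages; refcounts: pp0:2 pp1:1 pp2:3 pp3:1 pp4:1 pp5:1
Op 8: write(P2, v1, 148). refcount(pp5)=1 -> write in place. 6 ppages; refcounts: pp0:2 pp1:1 pp2:3 pp3:1 pp4:1 pp5:1
Op 9: fork(P2) -> P3. 6 ppages; refcounts: pp0:2 pp1:1 pp2:4 pp3:1 pp4:2 pp5:2

Answer: 6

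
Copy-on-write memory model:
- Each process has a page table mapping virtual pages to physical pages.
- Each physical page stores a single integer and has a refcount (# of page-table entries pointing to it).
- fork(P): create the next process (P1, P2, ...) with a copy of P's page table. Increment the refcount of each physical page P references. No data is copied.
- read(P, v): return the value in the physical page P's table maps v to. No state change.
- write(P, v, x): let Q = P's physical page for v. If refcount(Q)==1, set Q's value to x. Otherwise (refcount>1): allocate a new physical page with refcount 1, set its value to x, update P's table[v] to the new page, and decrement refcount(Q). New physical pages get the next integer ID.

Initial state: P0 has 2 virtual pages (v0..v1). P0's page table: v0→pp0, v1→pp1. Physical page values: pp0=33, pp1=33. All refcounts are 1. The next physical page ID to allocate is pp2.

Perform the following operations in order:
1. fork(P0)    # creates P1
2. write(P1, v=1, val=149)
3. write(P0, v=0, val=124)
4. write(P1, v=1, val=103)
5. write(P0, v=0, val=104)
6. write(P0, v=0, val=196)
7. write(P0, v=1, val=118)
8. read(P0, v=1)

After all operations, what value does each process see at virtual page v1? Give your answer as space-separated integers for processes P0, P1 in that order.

Op 1: fork(P0) -> P1. 2 ppages; refcounts: pp0:2 pp1:2
Op 2: write(P1, v1, 149). refcount(pp1)=2>1 -> COPY to pp2. 3 ppages; refcounts: pp0:2 pp1:1 pp2:1
Op 3: write(P0, v0, 124). refcount(pp0)=2>1 -> COPY to pp3. 4 ppages; refcounts: pp0:1 pp1:1 pp2:1 pp3:1
Op 4: write(P1, v1, 103). refcount(pp2)=1 -> write in place. 4 ppages; refcounts: pp0:1 pp1:1 pp2:1 pp3:1
Op 5: write(P0, v0, 104). refcount(pp3)=1 -> write in place. 4 ppages; refcounts: pp0:1 pp1:1 pp2:1 pp3:1
Op 6: write(P0, v0, 196). refcount(pp3)=1 -> write in place. 4 ppages; refcounts: pp0:1 pp1:1 pp2:1 pp3:1
Op 7: write(P0, v1, 118). refcount(pp1)=1 -> write in place. 4 ppages; refcounts: pp0:1 pp1:1 pp2:1 pp3:1
Op 8: read(P0, v1) -> 118. No state change.
P0: v1 -> pp1 = 118
P1: v1 -> pp2 = 103

Answer: 118 103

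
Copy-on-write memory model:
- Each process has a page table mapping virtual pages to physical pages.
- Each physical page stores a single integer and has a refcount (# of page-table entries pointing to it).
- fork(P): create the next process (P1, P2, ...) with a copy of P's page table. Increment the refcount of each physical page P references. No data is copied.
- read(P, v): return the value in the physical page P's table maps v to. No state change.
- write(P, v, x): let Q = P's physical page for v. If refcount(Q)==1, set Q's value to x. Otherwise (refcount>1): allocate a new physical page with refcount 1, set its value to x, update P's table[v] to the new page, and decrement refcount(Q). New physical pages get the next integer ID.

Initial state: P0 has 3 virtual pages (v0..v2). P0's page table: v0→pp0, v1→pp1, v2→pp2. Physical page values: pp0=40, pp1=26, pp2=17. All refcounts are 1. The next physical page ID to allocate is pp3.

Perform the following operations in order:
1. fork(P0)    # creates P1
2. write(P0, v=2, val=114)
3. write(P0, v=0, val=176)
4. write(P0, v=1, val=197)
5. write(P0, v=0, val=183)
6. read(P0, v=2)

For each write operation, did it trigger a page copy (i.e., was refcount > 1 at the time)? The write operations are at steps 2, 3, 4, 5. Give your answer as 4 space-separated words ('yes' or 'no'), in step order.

Op 1: fork(P0) -> P1. 3 ppages; refcounts: pp0:2 pp1:2 pp2:2
Op 2: write(P0, v2, 114). refcount(pp2)=2>1 -> COPY to pp3. 4 ppages; refcounts: pp0:2 pp1:2 pp2:1 pp3:1
Op 3: write(P0, v0, 176). refcount(pp0)=2>1 -> COPY to pp4. 5 ppages; refcounts: pp0:1 pp1:2 pp2:1 pp3:1 pp4:1
Op 4: write(P0, v1, 197). refcount(pp1)=2>1 -> COPY to pp5. 6 ppages; refcounts: pp0:1 pp1:1 pp2:1 pp3:1 pp4:1 pp5:1
Op 5: write(P0, v0, 183). refcount(pp4)=1 -> write in place. 6 ppages; refcounts: pp0:1 pp1:1 pp2:1 pp3:1 pp4:1 pp5:1
Op 6: read(P0, v2) -> 114. No state change.

yes yes yes no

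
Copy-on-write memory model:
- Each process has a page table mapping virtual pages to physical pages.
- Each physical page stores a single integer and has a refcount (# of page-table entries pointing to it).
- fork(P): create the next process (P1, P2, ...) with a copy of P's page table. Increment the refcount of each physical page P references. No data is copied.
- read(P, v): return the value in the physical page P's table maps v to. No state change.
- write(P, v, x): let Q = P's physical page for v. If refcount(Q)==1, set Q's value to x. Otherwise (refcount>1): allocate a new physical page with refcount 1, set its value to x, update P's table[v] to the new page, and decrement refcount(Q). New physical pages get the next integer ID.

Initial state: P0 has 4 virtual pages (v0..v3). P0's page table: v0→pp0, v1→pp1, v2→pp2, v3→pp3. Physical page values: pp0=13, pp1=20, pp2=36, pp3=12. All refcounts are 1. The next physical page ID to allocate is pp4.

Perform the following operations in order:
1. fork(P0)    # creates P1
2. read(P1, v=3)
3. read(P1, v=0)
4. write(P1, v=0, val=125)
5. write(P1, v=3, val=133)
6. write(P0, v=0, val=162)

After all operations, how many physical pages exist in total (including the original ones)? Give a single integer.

Answer: 6

Derivation:
Op 1: fork(P0) -> P1. 4 ppages; refcounts: pp0:2 pp1:2 pp2:2 pp3:2
Op 2: read(P1, v3) -> 12. No state change.
Op 3: read(P1, v0) -> 13. No state change.
Op 4: write(P1, v0, 125). refcount(pp0)=2>1 -> COPY to pp4. 5 ppages; refcounts: pp0:1 pp1:2 pp2:2 pp3:2 pp4:1
Op 5: write(P1, v3, 133). refcount(pp3)=2>1 -> COPY to pp5. 6 ppages; refcounts: pp0:1 pp1:2 pp2:2 pp3:1 pp4:1 pp5:1
Op 6: write(P0, v0, 162). refcount(pp0)=1 -> write in place. 6 ppages; refcounts: pp0:1 pp1:2 pp2:2 pp3:1 pp4:1 pp5:1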